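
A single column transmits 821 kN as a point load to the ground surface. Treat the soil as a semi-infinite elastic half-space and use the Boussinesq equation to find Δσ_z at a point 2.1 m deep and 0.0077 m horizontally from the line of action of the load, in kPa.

Δσ_z ≈ 88.9 kPa

Boussinesq vertical stress below a point load on an elastic half-space:
Δσ_z = 3P/(2πz²) · [1 + (r/z)²]^(−5/2)
r/z = 0.0077/2.1 = 0.0036667; [1+(r/z)²]^(−5/2) = 0.99997.
Δσ_z = 3×821/(2π×2.1²) × 0.99997 = 88.889 × 0.99997 = 88.89 kPa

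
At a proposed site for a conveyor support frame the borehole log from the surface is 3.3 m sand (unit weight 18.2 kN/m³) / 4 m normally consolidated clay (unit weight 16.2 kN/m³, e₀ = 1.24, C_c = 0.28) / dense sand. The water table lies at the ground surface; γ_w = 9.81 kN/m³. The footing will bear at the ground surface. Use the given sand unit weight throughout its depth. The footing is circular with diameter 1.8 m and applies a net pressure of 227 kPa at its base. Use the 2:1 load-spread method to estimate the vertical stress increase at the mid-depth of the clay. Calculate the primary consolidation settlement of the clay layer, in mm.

S_c ≈ 66.9 mm

Mid-depth of clay below the ground surface: z = 3.3 + 4/2 = 5.3 m.
Total vertical stress at mid-clay: σ_v = 18.2×3.3 + 16.2×2 = 92.46 kPa.
Pore pressure: u = 9.81×(5.3 − 0) = 51.993 kPa.
Initial effective stress: σ'_0 = σ_v − u = 92.46 − 51.993 = 40.467 kPa.
Stress increase at mid-clay by the 2:1 spreading method:
Δσ ≈ qD²/(D+z)² = 227×1.8²/(1.8+5.3)² = 14.59 kPa
Final effective stress: σ'_f = σ'_0 + Δσ = 40.467 + 14.59 = 55.057 kPa.
Normally consolidated clay, so the full stress increment lies on the virgin compression line:
S_c = C_c·H/(1+e₀)·log₁₀(σ'_f/σ'_0) = 0.28×4/(1+1.24)×log₁₀(55.057/40.467)
    = 0.5 × 0.13371 = 0.06685 m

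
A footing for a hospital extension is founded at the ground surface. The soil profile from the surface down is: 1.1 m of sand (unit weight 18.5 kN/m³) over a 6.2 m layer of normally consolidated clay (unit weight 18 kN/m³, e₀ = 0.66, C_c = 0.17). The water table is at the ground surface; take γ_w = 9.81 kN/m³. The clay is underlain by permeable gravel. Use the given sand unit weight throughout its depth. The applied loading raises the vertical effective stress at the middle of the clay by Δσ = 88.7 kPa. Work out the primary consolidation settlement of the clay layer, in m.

Mid-depth of clay below the ground surface: z = 1.1 + 6.2/2 = 4.2 m.
Total vertical stress at mid-clay: σ_v = 18.5×1.1 + 18×3.1 = 76.15 kPa.
Pore pressure: u = 9.81×(4.2 − 0) = 41.202 kPa.
Initial effective stress: σ'_0 = σ_v − u = 76.15 − 41.202 = 34.948 kPa.
Final effective stress: σ'_f = σ'_0 + Δσ = 34.948 + 88.7 = 123.65 kPa.
Normally consolidated clay, so the full stress increment lies on the virgin compression line:
S_c = C_c·H/(1+e₀)·log₁₀(σ'_f/σ'_0) = 0.17×6.2/(1+0.66)×log₁₀(123.65/34.948)
    = 0.63494 × 0.54877 = 0.3484 m

S_c ≈ 0.348 m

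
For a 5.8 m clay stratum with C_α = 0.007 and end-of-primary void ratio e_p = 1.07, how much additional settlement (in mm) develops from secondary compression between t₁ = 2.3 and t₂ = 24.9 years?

Secondary compression: S_s = C_α·H/(1+e_p)·log₁₀(t₂/t₁)
S_s = 0.007×5.8/(1+1.07)×log₁₀(24.9/2.3)
    = 0.01961 × 1.034 = 0.02029 m

S_s ≈ 20.3 mm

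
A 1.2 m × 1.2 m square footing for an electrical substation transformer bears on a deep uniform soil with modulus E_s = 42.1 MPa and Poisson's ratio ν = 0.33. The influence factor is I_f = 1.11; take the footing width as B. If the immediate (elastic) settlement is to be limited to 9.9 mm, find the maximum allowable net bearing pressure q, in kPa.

q ≈ 351 kPa

E_s = 42.1 MPa = 42100 kPa.
S_e = q·B·(1−ν²)/E_s · I_f  ⇒  q = S_e·E_s / (B·(1−ν²)·I_f).
q = 0.0099 × 42100 / (1.2 × 0.8911 × 1.11) = 351.1 kPa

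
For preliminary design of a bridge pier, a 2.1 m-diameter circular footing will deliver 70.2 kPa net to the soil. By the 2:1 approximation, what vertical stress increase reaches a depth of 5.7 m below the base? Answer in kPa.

By the 2:1 method the load spreads at 1 horizontal : 2 vertical, so at depth z the loaded area has grown by z in each plan dimension:
Δσ ≈ qD²/(D+z)² = 70.2×2.1²/(2.1+5.7)² = 5.0885 kPa

Δσ_z ≈ 5.09 kPa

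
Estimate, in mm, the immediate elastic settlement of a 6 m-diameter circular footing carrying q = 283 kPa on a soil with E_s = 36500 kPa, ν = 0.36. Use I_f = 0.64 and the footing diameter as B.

Immediate (elastic) settlement: S_e = q·B·(1−ν²)/E_s · I_f.
S_e = 283 × 6 × (1 − 0.36²) / 36500 × 0.64
    = 283 × 6 × 0.8704 / 36500 × 0.64
    = 0.02591 m = 25.91 mm

S_e ≈ 25.9 mm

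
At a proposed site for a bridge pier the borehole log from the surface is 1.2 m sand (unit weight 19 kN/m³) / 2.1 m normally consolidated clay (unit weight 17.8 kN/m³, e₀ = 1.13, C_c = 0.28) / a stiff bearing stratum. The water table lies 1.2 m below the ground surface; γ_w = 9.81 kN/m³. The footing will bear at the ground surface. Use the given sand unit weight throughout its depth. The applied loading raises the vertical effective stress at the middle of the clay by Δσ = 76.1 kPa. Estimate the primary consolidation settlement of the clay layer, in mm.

S_c ≈ 148 mm

Mid-depth of clay below the ground surface: z = 1.2 + 2.1/2 = 2.25 m.
Total vertical stress at mid-clay: σ_v = 19×1.2 + 17.8×1.05 = 41.49 kPa.
Pore pressure: u = 9.81×(2.25 − 1.2) = 10.301 kPa.
Initial effective stress: σ'_0 = σ_v − u = 41.49 − 10.301 = 31.189 kPa.
Final effective stress: σ'_f = σ'_0 + Δσ = 31.189 + 76.1 = 107.29 kPa.
Normally consolidated clay, so the full stress increment lies on the virgin compression line:
S_c = C_c·H/(1+e₀)·log₁₀(σ'_f/σ'_0) = 0.28×2.1/(1+1.13)×log₁₀(107.29/31.189)
    = 0.27606 × 0.53656 = 0.1481 m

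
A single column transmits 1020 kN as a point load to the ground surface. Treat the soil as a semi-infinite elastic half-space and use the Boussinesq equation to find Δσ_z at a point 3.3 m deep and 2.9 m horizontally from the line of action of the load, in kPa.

Δσ_z ≈ 10.7 kPa

Boussinesq vertical stress below a point load on an elastic half-space:
Δσ_z = 3P/(2πz²) · [1 + (r/z)²]^(−5/2)
r/z = 2.9/3.3 = 0.87879; [1+(r/z)²]^(−5/2) = 0.23915.
Δσ_z = 3×1020/(2π×3.3²) × 0.23915 = 44.721 × 0.23915 = 10.7 kPa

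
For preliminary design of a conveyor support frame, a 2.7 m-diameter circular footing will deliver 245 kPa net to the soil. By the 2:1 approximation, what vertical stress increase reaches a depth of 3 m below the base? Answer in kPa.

By the 2:1 method the load spreads at 1 horizontal : 2 vertical, so at depth z the loaded area has grown by z in each plan dimension:
Δσ ≈ qD²/(D+z)² = 245×2.7²/(2.7+3)² = 54.972 kPa

Δσ_z ≈ 55 kPa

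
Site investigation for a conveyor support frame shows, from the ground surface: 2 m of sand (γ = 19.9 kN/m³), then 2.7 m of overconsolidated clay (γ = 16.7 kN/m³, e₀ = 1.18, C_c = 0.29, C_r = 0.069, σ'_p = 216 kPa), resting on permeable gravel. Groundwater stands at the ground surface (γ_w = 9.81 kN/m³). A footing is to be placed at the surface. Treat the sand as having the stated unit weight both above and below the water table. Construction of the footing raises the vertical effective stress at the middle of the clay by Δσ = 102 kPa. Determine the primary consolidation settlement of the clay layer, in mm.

Mid-depth of clay below the ground surface: z = 2 + 2.7/2 = 3.35 m.
Total vertical stress at mid-clay: σ_v = 19.9×2 + 16.7×1.35 = 62.345 kPa.
Pore pressure: u = 9.81×(3.35 − 0) = 32.864 kPa.
Initial effective stress: σ'_0 = σ_v − u = 62.345 − 32.864 = 29.481 kPa.
Final effective stress: σ'_f = 29.481 + 102 = 131.48 kPa.
σ'_f = 131.48 ≤ σ'_p = 216 kPa, so the clay remains overconsolidated and only the recompression index applies:
S_c = C_r·H/(1+e₀)·log₁₀(σ'_f/σ'_0) = 0.069×2.7/2.18×log₁₀(131.48/29.481)
    = 0.085457 × 0.64932 = 0.05549 m

S_c ≈ 55.5 mm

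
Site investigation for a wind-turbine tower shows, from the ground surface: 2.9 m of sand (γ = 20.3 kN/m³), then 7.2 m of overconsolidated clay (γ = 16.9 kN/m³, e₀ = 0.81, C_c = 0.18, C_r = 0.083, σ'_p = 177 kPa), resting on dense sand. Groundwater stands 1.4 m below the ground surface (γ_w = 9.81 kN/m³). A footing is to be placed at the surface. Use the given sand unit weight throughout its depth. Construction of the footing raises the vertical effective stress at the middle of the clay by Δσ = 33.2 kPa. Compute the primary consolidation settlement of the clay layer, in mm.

S_c ≈ 55.9 mm

Mid-depth of clay below the ground surface: z = 2.9 + 7.2/2 = 6.5 m.
Total vertical stress at mid-clay: σ_v = 20.3×2.9 + 16.9×3.6 = 119.71 kPa.
Pore pressure: u = 9.81×(6.5 − 1.4) = 50.031 kPa.
Initial effective stress: σ'_0 = σ_v − u = 119.71 − 50.031 = 69.679 kPa.
Final effective stress: σ'_f = 69.679 + 33.2 = 102.88 kPa.
σ'_f = 102.88 ≤ σ'_p = 177 kPa, so the clay remains overconsolidated and only the recompression index applies:
S_c = C_r·H/(1+e₀)·log₁₀(σ'_f/σ'_0) = 0.083×7.2/1.81×log₁₀(102.88/69.679)
    = 0.33017 × 0.16923 = 0.05587 m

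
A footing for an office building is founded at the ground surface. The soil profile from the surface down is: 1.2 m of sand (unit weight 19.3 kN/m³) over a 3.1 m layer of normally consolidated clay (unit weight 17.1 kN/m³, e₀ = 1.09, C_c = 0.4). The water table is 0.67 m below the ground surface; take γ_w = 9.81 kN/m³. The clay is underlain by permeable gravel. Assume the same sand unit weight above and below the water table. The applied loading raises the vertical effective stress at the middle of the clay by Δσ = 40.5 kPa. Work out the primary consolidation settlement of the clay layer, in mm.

Mid-depth of clay below the ground surface: z = 1.2 + 3.1/2 = 2.75 m.
Total vertical stress at mid-clay: σ_v = 19.3×1.2 + 17.1×1.55 = 49.665 kPa.
Pore pressure: u = 9.81×(2.75 − 0.67) = 20.405 kPa.
Initial effective stress: σ'_0 = σ_v − u = 49.665 − 20.405 = 29.26 kPa.
Final effective stress: σ'_f = σ'_0 + Δσ = 29.26 + 40.5 = 69.76 kPa.
Normally consolidated clay, so the full stress increment lies on the virgin compression line:
S_c = C_c·H/(1+e₀)·log₁₀(σ'_f/σ'_0) = 0.4×3.1/(1+1.09)×log₁₀(69.76/29.26)
    = 0.5933 × 0.37733 = 0.2239 m

S_c ≈ 224 mm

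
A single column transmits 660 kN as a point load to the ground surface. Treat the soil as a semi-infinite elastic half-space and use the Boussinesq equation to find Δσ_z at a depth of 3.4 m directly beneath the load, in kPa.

Δσ_z ≈ 27.3 kPa

Boussinesq vertical stress below a point load on an elastic half-space:
Δσ_z = 3P/(2πz²) · [1 + (r/z)²]^(−5/2)
r/z = 0/3.4 = 0; [1+(r/z)²]^(−5/2) = 1.
Δσ_z = 3×660/(2π×3.4²) × 1 = 27.26 × 1 = 27.26 kPa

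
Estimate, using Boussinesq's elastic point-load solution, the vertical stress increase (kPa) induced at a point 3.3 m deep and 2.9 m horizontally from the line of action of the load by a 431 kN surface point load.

Boussinesq vertical stress below a point load on an elastic half-space:
Δσ_z = 3P/(2πz²) · [1 + (r/z)²]^(−5/2)
r/z = 2.9/3.3 = 0.87879; [1+(r/z)²]^(−5/2) = 0.23915.
Δσ_z = 3×431/(2π×3.3²) × 0.23915 = 18.897 × 0.23915 = 4.519 kPa

Δσ_z ≈ 4.52 kPa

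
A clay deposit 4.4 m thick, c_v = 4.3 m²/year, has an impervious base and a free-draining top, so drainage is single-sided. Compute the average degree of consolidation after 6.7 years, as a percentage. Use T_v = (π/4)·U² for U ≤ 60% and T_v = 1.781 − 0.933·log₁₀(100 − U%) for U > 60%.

Drainage path length: H_d = H = 4.4 m (single drainage).
T_v = c_v·t/H_d² = 4.3×6.7/4.4² = 1.4881.
T_v = 1.4881 corresponds to the U > 60% branch:
U = 1 − 10^((1.781 − T_v)/0.933)/100 = 0.9794

U ≈ 97.9 %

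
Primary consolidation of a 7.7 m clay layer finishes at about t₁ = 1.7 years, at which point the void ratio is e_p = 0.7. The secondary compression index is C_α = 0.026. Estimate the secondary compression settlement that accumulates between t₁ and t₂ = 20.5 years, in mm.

S_s ≈ 127 mm

Secondary compression: S_s = C_α·H/(1+e_p)·log₁₀(t₂/t₁)
S_s = 0.026×7.7/(1+0.7)×log₁₀(20.5/1.7)
    = 0.1178 × 1.081 = 0.1273 m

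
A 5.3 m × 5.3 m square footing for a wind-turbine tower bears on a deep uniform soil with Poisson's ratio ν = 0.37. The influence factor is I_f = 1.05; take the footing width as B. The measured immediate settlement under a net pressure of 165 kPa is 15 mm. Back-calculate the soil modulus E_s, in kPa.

S_e = q·B·(1−ν²)/E_s · I_f  ⇒  E_s = q·B·(1−ν²)·I_f / S_e.
E_s = 165 × 5.3 × 0.8631 × 1.05 / 0.015 = 52830 kPa

E_s ≈ 52800 kPa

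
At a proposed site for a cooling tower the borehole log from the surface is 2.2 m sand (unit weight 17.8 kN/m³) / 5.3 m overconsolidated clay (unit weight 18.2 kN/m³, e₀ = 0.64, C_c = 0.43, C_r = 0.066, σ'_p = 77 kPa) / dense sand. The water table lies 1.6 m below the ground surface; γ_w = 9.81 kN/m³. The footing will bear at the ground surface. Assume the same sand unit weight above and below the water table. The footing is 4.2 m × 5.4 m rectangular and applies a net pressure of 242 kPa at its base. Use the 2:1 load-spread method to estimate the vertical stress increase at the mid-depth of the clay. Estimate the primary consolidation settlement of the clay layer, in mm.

Mid-depth of clay below the ground surface: z = 2.2 + 5.3/2 = 4.85 m.
Total vertical stress at mid-clay: σ_v = 17.8×2.2 + 18.2×2.65 = 87.39 kPa.
Pore pressure: u = 9.81×(4.85 − 1.6) = 31.883 kPa.
Initial effective stress: σ'_0 = σ_v − u = 87.39 − 31.883 = 55.507 kPa.
Stress increase at mid-clay by the 2:1 spreading method:
Δσ = qBL/((B+z)(L+z)) = 242×4.2×5.4/((4.2+4.85)(5.4+4.85)) = 59.168 kPa
Final effective stress: σ'_f = 55.507 + 59.168 = 114.67 kPa.
σ'_f = 114.67 > σ'_p = 77 kPa, so the stress path crosses the preconsolidation pressure — recompression up to σ'_p, then virgin compression beyond:
S_c = H/(1+e₀)·[C_r·log₁₀(σ'_p/σ'_0) + C_c·log₁₀(σ'_f/σ'_p)]
    = 5.3/1.64 × [0.066×log₁₀(77/55.507) + 0.43×log₁₀(114.67/77)]
    = 3.2317 × [0.0093814 + 0.074372] = 0.2707 m

S_c ≈ 271 mm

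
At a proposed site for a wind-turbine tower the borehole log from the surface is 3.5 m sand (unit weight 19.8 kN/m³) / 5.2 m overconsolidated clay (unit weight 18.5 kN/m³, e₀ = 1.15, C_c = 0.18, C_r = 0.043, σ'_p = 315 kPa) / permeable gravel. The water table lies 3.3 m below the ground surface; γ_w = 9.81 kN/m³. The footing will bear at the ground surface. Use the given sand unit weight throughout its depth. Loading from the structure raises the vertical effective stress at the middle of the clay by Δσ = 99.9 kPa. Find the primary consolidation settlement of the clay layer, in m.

Mid-depth of clay below the ground surface: z = 3.5 + 5.2/2 = 6.1 m.
Total vertical stress at mid-clay: σ_v = 19.8×3.5 + 18.5×2.6 = 117.4 kPa.
Pore pressure: u = 9.81×(6.1 − 3.3) = 27.468 kPa.
Initial effective stress: σ'_0 = σ_v − u = 117.4 − 27.468 = 89.932 kPa.
Final effective stress: σ'_f = 89.932 + 99.9 = 189.83 kPa.
σ'_f = 189.83 ≤ σ'_p = 315 kPa, so the clay remains overconsolidated and only the recompression index applies:
S_c = C_r·H/(1+e₀)·log₁₀(σ'_f/σ'_0) = 0.043×5.2/2.15×log₁₀(189.83/89.932)
    = 0.104 × 0.32445 = 0.03374 m

S_c ≈ 0.0337 m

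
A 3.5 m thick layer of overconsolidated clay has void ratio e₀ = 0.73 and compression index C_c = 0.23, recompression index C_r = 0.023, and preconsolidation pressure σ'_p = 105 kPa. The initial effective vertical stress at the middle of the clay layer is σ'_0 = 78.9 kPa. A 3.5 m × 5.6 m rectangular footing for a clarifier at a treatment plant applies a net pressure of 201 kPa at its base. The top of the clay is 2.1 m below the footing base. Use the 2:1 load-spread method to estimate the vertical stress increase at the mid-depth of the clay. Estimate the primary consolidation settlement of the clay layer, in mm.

S_c ≈ 57.5 mm

Mid-depth of clay below the footing base: z = 2.1 + 3.5/2 = 3.85 m.
Stress increase at mid-clay by the 2:1 spreading method:
Δσ = qBL/((B+z)(L+z)) = 201×3.5×5.6/((3.5+3.85)(5.6+3.85)) = 56.72 kPa
Final effective stress: σ'_f = 78.9 + 56.72 = 135.62 kPa.
σ'_f = 135.62 > σ'_p = 105 kPa, so the stress path crosses the preconsolidation pressure — recompression up to σ'_p, then virgin compression beyond:
S_c = H/(1+e₀)·[C_r·log₁₀(σ'_p/σ'_0) + C_c·log₁₀(σ'_f/σ'_p)]
    = 3.5/1.73 × [0.023×log₁₀(105/78.9) + 0.23×log₁₀(135.62/105)]
    = 2.0231 × [0.0028546 + 0.025561] = 0.05749 m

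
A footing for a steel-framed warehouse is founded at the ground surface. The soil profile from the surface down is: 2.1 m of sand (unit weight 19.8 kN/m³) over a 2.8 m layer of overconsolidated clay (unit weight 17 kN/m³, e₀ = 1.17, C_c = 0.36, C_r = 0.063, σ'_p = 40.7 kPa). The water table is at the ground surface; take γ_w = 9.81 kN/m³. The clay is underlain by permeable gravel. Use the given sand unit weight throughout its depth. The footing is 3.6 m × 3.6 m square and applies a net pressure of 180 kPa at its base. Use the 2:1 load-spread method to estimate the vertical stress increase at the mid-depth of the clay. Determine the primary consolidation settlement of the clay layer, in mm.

Mid-depth of clay below the ground surface: z = 2.1 + 2.8/2 = 3.5 m.
Total vertical stress at mid-clay: σ_v = 19.8×2.1 + 17×1.4 = 65.38 kPa.
Pore pressure: u = 9.81×(3.5 − 0) = 34.335 kPa.
Initial effective stress: σ'_0 = σ_v − u = 65.38 − 34.335 = 31.045 kPa.
Stress increase at mid-clay by the 2:1 spreading method:
Δσ = qBL/((B+z)(L+z)) = 180×3.6×3.6/((3.6+3.5)(3.6+3.5)) = 46.277 kPa
Final effective stress: σ'_f = 31.045 + 46.277 = 77.322 kPa.
σ'_f = 77.322 > σ'_p = 40.7 kPa, so the stress path crosses the preconsolidation pressure — recompression up to σ'_p, then virgin compression beyond:
S_c = H/(1+e₀)·[C_r·log₁₀(σ'_p/σ'_0) + C_c·log₁₀(σ'_f/σ'_p)]
    = 2.8/2.17 × [0.063×log₁₀(40.7/31.045) + 0.36×log₁₀(77.322/40.7)]
    = 1.2903 × [0.007409 + 0.10034] = 0.139 m

S_c ≈ 139 mm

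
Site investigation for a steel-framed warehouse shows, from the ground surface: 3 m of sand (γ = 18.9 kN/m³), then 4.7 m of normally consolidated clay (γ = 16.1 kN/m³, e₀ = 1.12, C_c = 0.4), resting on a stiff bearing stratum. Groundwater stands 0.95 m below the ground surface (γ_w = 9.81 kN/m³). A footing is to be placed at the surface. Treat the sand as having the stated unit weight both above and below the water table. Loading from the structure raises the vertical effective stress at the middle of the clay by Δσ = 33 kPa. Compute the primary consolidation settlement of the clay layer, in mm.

Mid-depth of clay below the ground surface: z = 3 + 4.7/2 = 5.35 m.
Total vertical stress at mid-clay: σ_v = 18.9×3 + 16.1×2.35 = 94.535 kPa.
Pore pressure: u = 9.81×(5.35 − 0.95) = 43.164 kPa.
Initial effective stress: σ'_0 = σ_v − u = 94.535 − 43.164 = 51.371 kPa.
Final effective stress: σ'_f = σ'_0 + Δσ = 51.371 + 33 = 84.371 kPa.
Normally consolidated clay, so the full stress increment lies on the virgin compression line:
S_c = C_c·H/(1+e₀)·log₁₀(σ'_f/σ'_0) = 0.4×4.7/(1+1.12)×log₁₀(84.371/51.371)
    = 0.88679 × 0.21548 = 0.1911 m

S_c ≈ 191 mm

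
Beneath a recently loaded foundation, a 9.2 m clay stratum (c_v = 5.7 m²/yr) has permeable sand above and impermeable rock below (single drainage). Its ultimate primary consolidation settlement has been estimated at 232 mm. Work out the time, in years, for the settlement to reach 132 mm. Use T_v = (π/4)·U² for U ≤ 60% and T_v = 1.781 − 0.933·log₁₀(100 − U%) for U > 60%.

t ≈ 3.78 years

Drainage path length: H_d = H = 9.2 m (single drainage).
U = S(t)/S_ult = 132/232 = 0.569.
U ≤ 60%: T_v = (π/4)·U² = (π/4)×0.56897² = 0.25425.
t = T_v·H_d²/c_v = 0.25425×9.2²/5.7 = 3.775 years.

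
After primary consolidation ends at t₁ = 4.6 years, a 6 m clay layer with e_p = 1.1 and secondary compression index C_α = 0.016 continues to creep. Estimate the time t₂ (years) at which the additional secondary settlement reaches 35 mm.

t₂ ≈ 26.8 years

S_s = C_α·H/(1+e_p)·log₁₀(t₂/t₁) ⇒ log₁₀(t₂/t₁) = S_s·(1+e_p)/(C_α·H).
log₁₀(t₂/t₁) = 0.035 × (1+1.1) / (0.016×6) = 0.7656
t₂ = t₁ × 10^0.7656 = 4.6 × 5.829 = 26.82 years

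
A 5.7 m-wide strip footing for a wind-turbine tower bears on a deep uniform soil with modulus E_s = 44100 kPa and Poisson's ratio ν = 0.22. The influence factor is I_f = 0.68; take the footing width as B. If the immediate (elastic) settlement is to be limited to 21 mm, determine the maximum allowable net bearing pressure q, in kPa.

S_e = q·B·(1−ν²)/E_s · I_f  ⇒  q = S_e·E_s / (B·(1−ν²)·I_f).
q = 0.021 × 44100 / (5.7 × 0.9516 × 0.68) = 251.1 kPa

q ≈ 251 kPa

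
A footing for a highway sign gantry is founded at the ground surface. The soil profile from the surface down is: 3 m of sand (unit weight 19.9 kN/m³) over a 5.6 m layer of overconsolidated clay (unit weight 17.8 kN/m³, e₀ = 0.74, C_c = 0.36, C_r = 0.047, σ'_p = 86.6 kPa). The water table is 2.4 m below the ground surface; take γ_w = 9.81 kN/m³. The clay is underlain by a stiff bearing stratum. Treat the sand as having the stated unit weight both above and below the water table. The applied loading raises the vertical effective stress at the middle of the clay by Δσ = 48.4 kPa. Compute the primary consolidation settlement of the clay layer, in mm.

Mid-depth of clay below the ground surface: z = 3 + 5.6/2 = 5.8 m.
Total vertical stress at mid-clay: σ_v = 19.9×3 + 17.8×2.8 = 109.54 kPa.
Pore pressure: u = 9.81×(5.8 − 2.4) = 33.354 kPa.
Initial effective stress: σ'_0 = σ_v − u = 109.54 − 33.354 = 76.186 kPa.
Final effective stress: σ'_f = 76.186 + 48.4 = 124.59 kPa.
σ'_f = 124.59 > σ'_p = 86.6 kPa, so the stress path crosses the preconsolidation pressure — recompression up to σ'_p, then virgin compression beyond:
S_c = H/(1+e₀)·[C_r·log₁₀(σ'_p/σ'_0) + C_c·log₁₀(σ'_f/σ'_p)]
    = 5.6/1.74 × [0.047×log₁₀(86.6/76.186) + 0.36×log₁₀(124.59/86.6)]
    = 3.2184 × [0.0026152 + 0.056868] = 0.1914 m

S_c ≈ 191 mm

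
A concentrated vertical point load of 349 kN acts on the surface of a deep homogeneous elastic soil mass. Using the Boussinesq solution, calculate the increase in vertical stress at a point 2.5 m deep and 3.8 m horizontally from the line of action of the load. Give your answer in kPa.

Δσ_z ≈ 1.34 kPa

Boussinesq vertical stress below a point load on an elastic half-space:
Δσ_z = 3P/(2πz²) · [1 + (r/z)²]^(−5/2)
r/z = 3.8/2.5 = 1.52; [1+(r/z)²]^(−5/2) = 0.050153.
Δσ_z = 3×349/(2π×2.5²) × 0.050153 = 26.662 × 0.050153 = 1.337 kPa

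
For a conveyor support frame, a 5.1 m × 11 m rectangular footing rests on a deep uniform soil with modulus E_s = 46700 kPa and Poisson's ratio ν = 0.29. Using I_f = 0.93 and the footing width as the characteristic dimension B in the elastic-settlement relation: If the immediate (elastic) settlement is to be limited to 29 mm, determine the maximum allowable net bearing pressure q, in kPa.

S_e = q·B·(1−ν²)/E_s · I_f  ⇒  q = S_e·E_s / (B·(1−ν²)·I_f).
q = 0.029 × 46700 / (5.1 × 0.9159 × 0.93) = 311.8 kPa

q ≈ 312 kPa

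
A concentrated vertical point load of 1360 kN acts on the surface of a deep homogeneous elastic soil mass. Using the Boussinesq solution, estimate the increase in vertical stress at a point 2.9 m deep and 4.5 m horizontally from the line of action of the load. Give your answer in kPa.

Δσ_z ≈ 3.6 kPa

Boussinesq vertical stress below a point load on an elastic half-space:
Δσ_z = 3P/(2πz²) · [1 + (r/z)²]^(−5/2)
r/z = 4.5/2.9 = 1.5517; [1+(r/z)²]^(−5/2) = 0.046644.
Δσ_z = 3×1360/(2π×2.9²) × 0.046644 = 77.212 × 0.046644 = 3.601 kPa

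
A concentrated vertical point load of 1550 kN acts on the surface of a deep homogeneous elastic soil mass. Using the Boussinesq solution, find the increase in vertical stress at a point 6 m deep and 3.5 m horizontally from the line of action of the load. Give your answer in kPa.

Boussinesq vertical stress below a point load on an elastic half-space:
Δσ_z = 3P/(2πz²) · [1 + (r/z)²]^(−5/2)
r/z = 3.5/6 = 0.58333; [1+(r/z)²]^(−5/2) = 0.48085.
Δσ_z = 3×1550/(2π×6²) × 0.48085 = 20.558 × 0.48085 = 9.885 kPa

Δσ_z ≈ 9.89 kPa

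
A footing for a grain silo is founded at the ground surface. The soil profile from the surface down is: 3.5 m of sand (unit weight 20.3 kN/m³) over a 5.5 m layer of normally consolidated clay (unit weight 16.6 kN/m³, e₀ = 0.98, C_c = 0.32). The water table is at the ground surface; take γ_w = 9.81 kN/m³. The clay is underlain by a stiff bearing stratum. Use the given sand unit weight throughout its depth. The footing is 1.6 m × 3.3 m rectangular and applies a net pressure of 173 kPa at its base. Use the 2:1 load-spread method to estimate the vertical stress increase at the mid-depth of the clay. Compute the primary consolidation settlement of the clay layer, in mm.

Mid-depth of clay below the ground surface: z = 3.5 + 5.5/2 = 6.25 m.
Total vertical stress at mid-clay: σ_v = 20.3×3.5 + 16.6×2.75 = 116.7 kPa.
Pore pressure: u = 9.81×(6.25 − 0) = 61.312 kPa.
Initial effective stress: σ'_0 = σ_v − u = 116.7 − 61.312 = 55.388 kPa.
Stress increase at mid-clay by the 2:1 spreading method:
Δσ = qBL/((B+z)(L+z)) = 173×1.6×3.3/((1.6+6.25)(3.3+6.25)) = 12.184 kPa
Final effective stress: σ'_f = σ'_0 + Δσ = 55.388 + 12.184 = 67.572 kPa.
Normally consolidated clay, so the full stress increment lies on the virgin compression line:
S_c = C_c·H/(1+e₀)·log₁₀(σ'_f/σ'_0) = 0.32×5.5/(1+0.98)×log₁₀(67.572/55.388)
    = 0.88889 × 0.086351 = 0.07676 m

S_c ≈ 76.8 mm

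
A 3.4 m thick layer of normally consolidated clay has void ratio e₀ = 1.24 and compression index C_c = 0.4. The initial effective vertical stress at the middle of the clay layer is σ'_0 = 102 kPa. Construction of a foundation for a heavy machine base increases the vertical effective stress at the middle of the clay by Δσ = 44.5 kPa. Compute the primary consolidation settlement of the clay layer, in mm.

Final effective stress: σ'_f = σ'_0 + Δσ = 102 + 44.5 = 146.5 kPa.
Normally consolidated clay, so the full stress increment lies on the virgin compression line:
S_c = C_c·H/(1+e₀)·log₁₀(σ'_f/σ'_0) = 0.4×3.4/(1+1.24)×log₁₀(146.5/102)
    = 0.60714 × 0.15724 = 0.09547 m

S_c ≈ 95.5 mm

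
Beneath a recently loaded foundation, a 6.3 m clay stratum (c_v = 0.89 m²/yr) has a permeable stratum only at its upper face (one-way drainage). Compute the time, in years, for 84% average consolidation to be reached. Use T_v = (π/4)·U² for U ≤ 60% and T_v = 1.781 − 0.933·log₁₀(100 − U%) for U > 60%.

Drainage path length: H_d = H = 6.3 m (single drainage).
U > 60%: T_v = 1.781 − 0.933·log₁₀(100 − 84) = 0.65756.
t = T_v·H_d²/c_v = 0.65756×6.3²/0.89 = 29.32 years.

t ≈ 29.3 years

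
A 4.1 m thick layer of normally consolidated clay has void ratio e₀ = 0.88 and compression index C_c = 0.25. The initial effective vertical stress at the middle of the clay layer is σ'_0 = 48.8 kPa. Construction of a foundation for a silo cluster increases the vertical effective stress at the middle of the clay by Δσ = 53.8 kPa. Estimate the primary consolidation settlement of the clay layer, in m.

S_c ≈ 0.176 m

Final effective stress: σ'_f = σ'_0 + Δσ = 48.8 + 53.8 = 102.6 kPa.
Normally consolidated clay, so the full stress increment lies on the virgin compression line:
S_c = C_c·H/(1+e₀)·log₁₀(σ'_f/σ'_0) = 0.25×4.1/(1+0.88)×log₁₀(102.6/48.8)
    = 0.54521 × 0.32273 = 0.176 m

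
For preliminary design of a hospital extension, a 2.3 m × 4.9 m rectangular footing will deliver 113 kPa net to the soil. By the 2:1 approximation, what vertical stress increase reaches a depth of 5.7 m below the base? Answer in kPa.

Δσ_z ≈ 15 kPa

By the 2:1 method the load spreads at 1 horizontal : 2 vertical, so at depth z the loaded area has grown by z in each plan dimension:
Δσ = qBL/((B+z)(L+z)) = 113×2.3×4.9/((2.3+5.7)(4.9+5.7)) = 15.018 kPa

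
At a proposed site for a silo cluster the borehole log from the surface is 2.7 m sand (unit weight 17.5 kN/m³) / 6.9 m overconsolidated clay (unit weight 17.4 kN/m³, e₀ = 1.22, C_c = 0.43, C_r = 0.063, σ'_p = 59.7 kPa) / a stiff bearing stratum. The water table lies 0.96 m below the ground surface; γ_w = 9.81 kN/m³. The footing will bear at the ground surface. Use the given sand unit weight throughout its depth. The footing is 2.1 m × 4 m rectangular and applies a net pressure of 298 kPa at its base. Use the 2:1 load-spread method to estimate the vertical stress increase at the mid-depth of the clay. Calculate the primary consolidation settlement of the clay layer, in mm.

S_c ≈ 218 mm

Mid-depth of clay below the ground surface: z = 2.7 + 6.9/2 = 6.15 m.
Total vertical stress at mid-clay: σ_v = 17.5×2.7 + 17.4×3.45 = 107.28 kPa.
Pore pressure: u = 9.81×(6.15 − 0.96) = 50.914 kPa.
Initial effective stress: σ'_0 = σ_v − u = 107.28 − 50.914 = 56.366 kPa.
Stress increase at mid-clay by the 2:1 spreading method:
Δσ = qBL/((B+z)(L+z)) = 298×2.1×4/((2.1+6.15)(4+6.15)) = 29.893 kPa
Final effective stress: σ'_f = 56.366 + 29.893 = 86.259 kPa.
σ'_f = 86.259 > σ'_p = 59.7 kPa, so the stress path crosses the preconsolidation pressure — recompression up to σ'_p, then virgin compression beyond:
S_c = H/(1+e₀)·[C_r·log₁₀(σ'_p/σ'_0) + C_c·log₁₀(σ'_f/σ'_p)]
    = 6.9/2.22 × [0.063×log₁₀(59.7/56.366) + 0.43×log₁₀(86.259/59.7)]
    = 3.1081 × [0.0015723 + 0.068727] = 0.2185 m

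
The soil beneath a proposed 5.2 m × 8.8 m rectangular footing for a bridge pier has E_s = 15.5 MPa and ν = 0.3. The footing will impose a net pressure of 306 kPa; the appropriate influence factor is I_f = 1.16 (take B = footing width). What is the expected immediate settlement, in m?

Immediate (elastic) settlement: S_e = q·B·(1−ν²)/E_s · I_f.
E_s = 15.5 MPa = 15500 kPa.
S_e = 306 × 5.2 × (1 − 0.3²) / 15500 × 1.16
    = 306 × 5.2 × 0.91 / 15500 × 1.16
    = 0.1084 m

S_e ≈ 0.108 m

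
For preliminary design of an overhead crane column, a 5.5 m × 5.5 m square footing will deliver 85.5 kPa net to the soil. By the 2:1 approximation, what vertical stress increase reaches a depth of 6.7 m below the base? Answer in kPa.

By the 2:1 method the load spreads at 1 horizontal : 2 vertical, so at depth z the loaded area has grown by z in each plan dimension:
Δσ = qBL/((B+z)(L+z)) = 85.5×5.5×5.5/((5.5+6.7)(5.5+6.7)) = 17.377 kPa

Δσ_z ≈ 17.4 kPa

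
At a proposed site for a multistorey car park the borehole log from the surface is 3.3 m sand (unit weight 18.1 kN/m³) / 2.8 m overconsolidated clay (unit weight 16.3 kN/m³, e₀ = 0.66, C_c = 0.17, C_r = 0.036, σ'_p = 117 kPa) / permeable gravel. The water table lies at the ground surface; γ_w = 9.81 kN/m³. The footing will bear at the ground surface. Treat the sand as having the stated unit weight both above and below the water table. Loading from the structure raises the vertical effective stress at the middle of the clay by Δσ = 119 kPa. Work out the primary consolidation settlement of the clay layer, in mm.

Mid-depth of clay below the ground surface: z = 3.3 + 2.8/2 = 4.7 m.
Total vertical stress at mid-clay: σ_v = 18.1×3.3 + 16.3×1.4 = 82.55 kPa.
Pore pressure: u = 9.81×(4.7 − 0) = 46.107 kPa.
Initial effective stress: σ'_0 = σ_v − u = 82.55 − 46.107 = 36.443 kPa.
Final effective stress: σ'_f = 36.443 + 119 = 155.44 kPa.
σ'_f = 155.44 > σ'_p = 117 kPa, so the stress path crosses the preconsolidation pressure — recompression up to σ'_p, then virgin compression beyond:
S_c = H/(1+e₀)·[C_r·log₁₀(σ'_p/σ'_0) + C_c·log₁₀(σ'_f/σ'_p)]
    = 2.8/1.66 × [0.036×log₁₀(117/36.443) + 0.17×log₁₀(155.44/117)]
    = 1.6867 × [0.018237 + 0.020974] = 0.06614 m

S_c ≈ 66.1 mm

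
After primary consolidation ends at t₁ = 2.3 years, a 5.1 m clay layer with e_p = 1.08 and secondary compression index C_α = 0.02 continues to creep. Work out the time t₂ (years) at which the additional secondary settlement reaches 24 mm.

S_s = C_α·H/(1+e_p)·log₁₀(t₂/t₁) ⇒ log₁₀(t₂/t₁) = S_s·(1+e_p)/(C_α·H).
log₁₀(t₂/t₁) = 0.024 × (1+1.08) / (0.02×5.1) = 0.4894
t₂ = t₁ × 10^0.4894 = 2.3 × 3.086 = 7.098 years

t₂ ≈ 7.1 years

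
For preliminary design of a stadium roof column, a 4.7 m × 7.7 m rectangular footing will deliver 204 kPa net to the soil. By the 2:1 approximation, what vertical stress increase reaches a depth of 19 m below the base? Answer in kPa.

Δσ_z ≈ 11.7 kPa

By the 2:1 method the load spreads at 1 horizontal : 2 vertical, so at depth z the loaded area has grown by z in each plan dimension:
Δσ = qBL/((B+z)(L+z)) = 204×4.7×7.7/((4.7+19)(7.7+19)) = 11.667 kPa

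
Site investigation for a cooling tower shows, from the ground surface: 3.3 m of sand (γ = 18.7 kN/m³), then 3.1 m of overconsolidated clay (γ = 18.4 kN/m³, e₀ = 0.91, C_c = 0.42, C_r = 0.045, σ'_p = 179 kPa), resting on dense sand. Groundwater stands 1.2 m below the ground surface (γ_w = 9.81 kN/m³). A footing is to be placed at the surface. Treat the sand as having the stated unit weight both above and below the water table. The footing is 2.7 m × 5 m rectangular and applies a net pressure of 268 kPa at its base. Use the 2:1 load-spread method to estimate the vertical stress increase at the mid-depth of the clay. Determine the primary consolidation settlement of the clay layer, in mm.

S_c ≈ 20.3 mm

Mid-depth of clay below the ground surface: z = 3.3 + 3.1/2 = 4.85 m.
Total vertical stress at mid-clay: σ_v = 18.7×3.3 + 18.4×1.55 = 90.23 kPa.
Pore pressure: u = 9.81×(4.85 − 1.2) = 35.806 kPa.
Initial effective stress: σ'_0 = σ_v − u = 90.23 − 35.806 = 54.424 kPa.
Stress increase at mid-clay by the 2:1 spreading method:
Δσ = qBL/((B+z)(L+z)) = 268×2.7×5/((2.7+4.85)(5+4.85)) = 48.65 kPa
Final effective stress: σ'_f = 54.424 + 48.65 = 103.07 kPa.
σ'_f = 103.07 ≤ σ'_p = 179 kPa, so the clay remains overconsolidated and only the recompression index applies:
S_c = C_r·H/(1+e₀)·log₁₀(σ'_f/σ'_0) = 0.045×3.1/1.91×log₁₀(103.07/54.424)
    = 0.073035 × 0.27734 = 0.02026 m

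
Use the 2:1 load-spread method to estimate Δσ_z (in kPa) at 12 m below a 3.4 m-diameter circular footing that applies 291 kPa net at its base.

By the 2:1 method the load spreads at 1 horizontal : 2 vertical, so at depth z the loaded area has grown by z in each plan dimension:
Δσ ≈ qD²/(D+z)² = 291×3.4²/(3.4+12)² = 14.184 kPa

Δσ_z ≈ 14.2 kPa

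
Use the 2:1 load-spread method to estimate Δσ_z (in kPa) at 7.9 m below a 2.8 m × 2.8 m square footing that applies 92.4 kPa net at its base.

Δσ_z ≈ 6.33 kPa

By the 2:1 method the load spreads at 1 horizontal : 2 vertical, so at depth z the loaded area has grown by z in each plan dimension:
Δσ = qBL/((B+z)(L+z)) = 92.4×2.8×2.8/((2.8+7.9)(2.8+7.9)) = 6.3273 kPa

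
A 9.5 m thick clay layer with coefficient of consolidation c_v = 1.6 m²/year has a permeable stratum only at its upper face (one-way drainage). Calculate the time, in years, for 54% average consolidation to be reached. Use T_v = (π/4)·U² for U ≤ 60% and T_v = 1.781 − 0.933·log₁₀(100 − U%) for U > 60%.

t ≈ 12.9 years

Drainage path length: H_d = H = 9.5 m (single drainage).
U ≤ 60%: T_v = (π/4)·U² = (π/4)×0.54² = 0.22902.
t = T_v·H_d²/c_v = 0.22902×9.5²/1.6 = 12.92 years.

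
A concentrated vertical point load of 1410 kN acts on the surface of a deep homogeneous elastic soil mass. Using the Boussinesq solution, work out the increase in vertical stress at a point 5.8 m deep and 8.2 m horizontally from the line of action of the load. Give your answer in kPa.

Δσ_z ≈ 1.29 kPa

Boussinesq vertical stress below a point load on an elastic half-space:
Δσ_z = 3P/(2πz²) · [1 + (r/z)²]^(−5/2)
r/z = 8.2/5.8 = 1.4138; [1+(r/z)²]^(−5/2) = 0.064214.
Δσ_z = 3×1410/(2π×5.8²) × 0.064214 = 20.013 × 0.064214 = 1.285 kPa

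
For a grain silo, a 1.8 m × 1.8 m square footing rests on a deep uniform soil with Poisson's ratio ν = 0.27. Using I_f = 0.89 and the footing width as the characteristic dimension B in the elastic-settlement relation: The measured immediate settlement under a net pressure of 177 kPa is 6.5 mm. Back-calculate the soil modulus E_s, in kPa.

S_e = q·B·(1−ν²)/E_s · I_f  ⇒  E_s = q·B·(1−ν²)·I_f / S_e.
E_s = 177 × 1.8 × 0.9271 × 0.89 / 0.0065 = 40440 kPa

E_s ≈ 40400 kPa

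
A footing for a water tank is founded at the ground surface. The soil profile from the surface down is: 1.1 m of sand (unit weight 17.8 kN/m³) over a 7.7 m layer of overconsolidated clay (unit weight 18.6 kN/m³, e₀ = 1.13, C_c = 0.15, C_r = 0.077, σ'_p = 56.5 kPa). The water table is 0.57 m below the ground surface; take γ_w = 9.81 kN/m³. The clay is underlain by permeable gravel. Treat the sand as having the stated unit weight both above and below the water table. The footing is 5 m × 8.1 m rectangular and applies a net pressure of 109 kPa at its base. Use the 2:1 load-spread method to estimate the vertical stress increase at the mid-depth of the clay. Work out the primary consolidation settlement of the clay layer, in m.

S_c ≈ 0.107 m

Mid-depth of clay below the ground surface: z = 1.1 + 7.7/2 = 4.95 m.
Total vertical stress at mid-clay: σ_v = 17.8×1.1 + 18.6×3.85 = 91.19 kPa.
Pore pressure: u = 9.81×(4.95 − 0.57) = 42.968 kPa.
Initial effective stress: σ'_0 = σ_v − u = 91.19 − 42.968 = 48.222 kPa.
Stress increase at mid-clay by the 2:1 spreading method:
Δσ = qBL/((B+z)(L+z)) = 109×5×8.1/((5+4.95)(8.1+4.95)) = 33.998 kPa
Final effective stress: σ'_f = 48.222 + 33.998 = 82.22 kPa.
σ'_f = 82.22 > σ'_p = 56.5 kPa, so the stress path crosses the preconsolidation pressure — recompression up to σ'_p, then virgin compression beyond:
S_c = H/(1+e₀)·[C_r·log₁₀(σ'_p/σ'_0) + C_c·log₁₀(σ'_f/σ'_p)]
    = 7.7/2.13 × [0.077×log₁₀(56.5/48.222) + 0.15×log₁₀(82.22/56.5)]
    = 3.615 × [0.0052978 + 0.024439] = 0.1075 m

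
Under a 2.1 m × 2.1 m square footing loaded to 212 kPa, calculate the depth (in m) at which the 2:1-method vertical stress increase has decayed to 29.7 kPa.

z ≈ 3.51 m

2:1 spreading — at depth z the loaded area has grown by z in each plan dimension:
qB²/(B+z)² = Δσ_z ⇒ z = B(√(q/Δσ_z) − 1) = 2.1×(√(212/29.7) − 1) = 3.511 m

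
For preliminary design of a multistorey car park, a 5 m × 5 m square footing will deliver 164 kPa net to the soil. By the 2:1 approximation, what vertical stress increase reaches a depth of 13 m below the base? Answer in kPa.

By the 2:1 method the load spreads at 1 horizontal : 2 vertical, so at depth z the loaded area has grown by z in each plan dimension:
Δσ = qBL/((B+z)(L+z)) = 164×5×5/((5+13)(5+13)) = 12.654 kPa

Δσ_z ≈ 12.7 kPa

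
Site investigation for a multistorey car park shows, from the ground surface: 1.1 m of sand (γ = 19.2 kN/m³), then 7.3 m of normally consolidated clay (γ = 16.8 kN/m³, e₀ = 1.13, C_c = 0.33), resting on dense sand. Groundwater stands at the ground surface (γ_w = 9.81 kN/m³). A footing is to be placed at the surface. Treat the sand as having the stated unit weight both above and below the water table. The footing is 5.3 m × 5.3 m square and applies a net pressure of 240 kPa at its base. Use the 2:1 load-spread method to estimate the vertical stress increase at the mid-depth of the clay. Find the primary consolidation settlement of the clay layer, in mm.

Mid-depth of clay below the ground surface: z = 1.1 + 7.3/2 = 4.75 m.
Total vertical stress at mid-clay: σ_v = 19.2×1.1 + 16.8×3.65 = 82.44 kPa.
Pore pressure: u = 9.81×(4.75 − 0) = 46.598 kPa.
Initial effective stress: σ'_0 = σ_v − u = 82.44 − 46.598 = 35.842 kPa.
Stress increase at mid-clay by the 2:1 spreading method:
Δσ = qBL/((B+z)(L+z)) = 240×5.3×5.3/((5.3+4.75)(5.3+4.75)) = 66.747 kPa
Final effective stress: σ'_f = σ'_0 + Δσ = 35.842 + 66.747 = 102.59 kPa.
Normally consolidated clay, so the full stress increment lies on the virgin compression line:
S_c = C_c·H/(1+e₀)·log₁₀(σ'_f/σ'_0) = 0.33×7.3/(1+1.13)×log₁₀(102.59/35.842)
    = 1.131 × 0.45671 = 0.5165 m

S_c ≈ 517 mm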